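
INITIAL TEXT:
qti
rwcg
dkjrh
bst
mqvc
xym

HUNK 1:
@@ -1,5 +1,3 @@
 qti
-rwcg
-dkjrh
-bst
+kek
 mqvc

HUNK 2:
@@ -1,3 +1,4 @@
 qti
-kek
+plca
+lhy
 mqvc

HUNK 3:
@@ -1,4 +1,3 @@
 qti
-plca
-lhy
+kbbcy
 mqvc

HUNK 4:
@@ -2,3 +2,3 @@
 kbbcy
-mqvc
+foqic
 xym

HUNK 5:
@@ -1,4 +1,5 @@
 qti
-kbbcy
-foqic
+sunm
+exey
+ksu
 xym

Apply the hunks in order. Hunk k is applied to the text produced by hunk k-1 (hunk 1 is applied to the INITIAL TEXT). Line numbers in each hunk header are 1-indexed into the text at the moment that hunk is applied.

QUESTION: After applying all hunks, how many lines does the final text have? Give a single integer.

Answer: 5

Derivation:
Hunk 1: at line 1 remove [rwcg,dkjrh,bst] add [kek] -> 4 lines: qti kek mqvc xym
Hunk 2: at line 1 remove [kek] add [plca,lhy] -> 5 lines: qti plca lhy mqvc xym
Hunk 3: at line 1 remove [plca,lhy] add [kbbcy] -> 4 lines: qti kbbcy mqvc xym
Hunk 4: at line 2 remove [mqvc] add [foqic] -> 4 lines: qti kbbcy foqic xym
Hunk 5: at line 1 remove [kbbcy,foqic] add [sunm,exey,ksu] -> 5 lines: qti sunm exey ksu xym
Final line count: 5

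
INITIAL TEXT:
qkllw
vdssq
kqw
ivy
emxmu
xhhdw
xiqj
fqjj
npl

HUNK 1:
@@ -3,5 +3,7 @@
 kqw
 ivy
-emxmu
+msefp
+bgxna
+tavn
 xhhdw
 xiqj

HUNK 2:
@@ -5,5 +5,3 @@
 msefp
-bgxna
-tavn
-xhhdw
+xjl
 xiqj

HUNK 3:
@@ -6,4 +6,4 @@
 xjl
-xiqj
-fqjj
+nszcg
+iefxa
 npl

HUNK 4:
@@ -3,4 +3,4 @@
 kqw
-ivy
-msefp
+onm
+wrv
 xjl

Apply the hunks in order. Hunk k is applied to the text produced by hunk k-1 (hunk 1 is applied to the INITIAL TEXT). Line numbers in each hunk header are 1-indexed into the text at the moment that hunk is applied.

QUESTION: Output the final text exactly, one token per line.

Answer: qkllw
vdssq
kqw
onm
wrv
xjl
nszcg
iefxa
npl

Derivation:
Hunk 1: at line 3 remove [emxmu] add [msefp,bgxna,tavn] -> 11 lines: qkllw vdssq kqw ivy msefp bgxna tavn xhhdw xiqj fqjj npl
Hunk 2: at line 5 remove [bgxna,tavn,xhhdw] add [xjl] -> 9 lines: qkllw vdssq kqw ivy msefp xjl xiqj fqjj npl
Hunk 3: at line 6 remove [xiqj,fqjj] add [nszcg,iefxa] -> 9 lines: qkllw vdssq kqw ivy msefp xjl nszcg iefxa npl
Hunk 4: at line 3 remove [ivy,msefp] add [onm,wrv] -> 9 lines: qkllw vdssq kqw onm wrv xjl nszcg iefxa npl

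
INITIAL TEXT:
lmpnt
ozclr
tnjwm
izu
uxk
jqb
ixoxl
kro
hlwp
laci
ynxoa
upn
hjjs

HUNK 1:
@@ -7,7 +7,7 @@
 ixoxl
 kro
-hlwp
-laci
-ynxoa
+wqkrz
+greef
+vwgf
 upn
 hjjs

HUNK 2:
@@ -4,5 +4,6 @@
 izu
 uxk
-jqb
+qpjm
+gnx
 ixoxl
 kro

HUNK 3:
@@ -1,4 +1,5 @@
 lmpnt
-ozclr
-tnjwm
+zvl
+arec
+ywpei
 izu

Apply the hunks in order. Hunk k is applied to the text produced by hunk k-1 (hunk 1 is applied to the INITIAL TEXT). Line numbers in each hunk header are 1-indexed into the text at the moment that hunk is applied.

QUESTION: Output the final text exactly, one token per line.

Hunk 1: at line 7 remove [hlwp,laci,ynxoa] add [wqkrz,greef,vwgf] -> 13 lines: lmpnt ozclr tnjwm izu uxk jqb ixoxl kro wqkrz greef vwgf upn hjjs
Hunk 2: at line 4 remove [jqb] add [qpjm,gnx] -> 14 lines: lmpnt ozclr tnjwm izu uxk qpjm gnx ixoxl kro wqkrz greef vwgf upn hjjs
Hunk 3: at line 1 remove [ozclr,tnjwm] add [zvl,arec,ywpei] -> 15 lines: lmpnt zvl arec ywpei izu uxk qpjm gnx ixoxl kro wqkrz greef vwgf upn hjjs

Answer: lmpnt
zvl
arec
ywpei
izu
uxk
qpjm
gnx
ixoxl
kro
wqkrz
greef
vwgf
upn
hjjs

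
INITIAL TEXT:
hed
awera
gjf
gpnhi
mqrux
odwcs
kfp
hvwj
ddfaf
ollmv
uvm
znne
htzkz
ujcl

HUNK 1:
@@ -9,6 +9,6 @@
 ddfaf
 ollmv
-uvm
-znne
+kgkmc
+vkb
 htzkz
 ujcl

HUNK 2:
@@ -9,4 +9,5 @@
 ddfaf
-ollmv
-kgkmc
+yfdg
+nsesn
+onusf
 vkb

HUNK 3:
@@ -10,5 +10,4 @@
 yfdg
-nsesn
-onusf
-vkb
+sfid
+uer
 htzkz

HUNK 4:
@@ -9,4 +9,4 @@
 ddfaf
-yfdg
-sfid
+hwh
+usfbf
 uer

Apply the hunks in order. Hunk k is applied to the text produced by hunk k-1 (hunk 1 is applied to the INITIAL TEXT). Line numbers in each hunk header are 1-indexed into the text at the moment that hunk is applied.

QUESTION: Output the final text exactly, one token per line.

Answer: hed
awera
gjf
gpnhi
mqrux
odwcs
kfp
hvwj
ddfaf
hwh
usfbf
uer
htzkz
ujcl

Derivation:
Hunk 1: at line 9 remove [uvm,znne] add [kgkmc,vkb] -> 14 lines: hed awera gjf gpnhi mqrux odwcs kfp hvwj ddfaf ollmv kgkmc vkb htzkz ujcl
Hunk 2: at line 9 remove [ollmv,kgkmc] add [yfdg,nsesn,onusf] -> 15 lines: hed awera gjf gpnhi mqrux odwcs kfp hvwj ddfaf yfdg nsesn onusf vkb htzkz ujcl
Hunk 3: at line 10 remove [nsesn,onusf,vkb] add [sfid,uer] -> 14 lines: hed awera gjf gpnhi mqrux odwcs kfp hvwj ddfaf yfdg sfid uer htzkz ujcl
Hunk 4: at line 9 remove [yfdg,sfid] add [hwh,usfbf] -> 14 lines: hed awera gjf gpnhi mqrux odwcs kfp hvwj ddfaf hwh usfbf uer htzkz ujcl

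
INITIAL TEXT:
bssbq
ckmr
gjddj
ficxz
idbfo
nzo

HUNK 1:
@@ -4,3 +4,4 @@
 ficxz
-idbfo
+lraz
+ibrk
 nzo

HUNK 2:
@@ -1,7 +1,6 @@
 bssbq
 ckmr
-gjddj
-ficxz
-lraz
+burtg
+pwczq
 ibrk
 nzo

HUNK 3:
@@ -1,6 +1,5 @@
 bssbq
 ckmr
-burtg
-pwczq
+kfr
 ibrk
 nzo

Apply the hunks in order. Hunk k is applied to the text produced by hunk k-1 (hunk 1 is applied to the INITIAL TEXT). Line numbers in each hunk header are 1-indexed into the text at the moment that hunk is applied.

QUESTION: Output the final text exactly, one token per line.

Answer: bssbq
ckmr
kfr
ibrk
nzo

Derivation:
Hunk 1: at line 4 remove [idbfo] add [lraz,ibrk] -> 7 lines: bssbq ckmr gjddj ficxz lraz ibrk nzo
Hunk 2: at line 1 remove [gjddj,ficxz,lraz] add [burtg,pwczq] -> 6 lines: bssbq ckmr burtg pwczq ibrk nzo
Hunk 3: at line 1 remove [burtg,pwczq] add [kfr] -> 5 lines: bssbq ckmr kfr ibrk nzo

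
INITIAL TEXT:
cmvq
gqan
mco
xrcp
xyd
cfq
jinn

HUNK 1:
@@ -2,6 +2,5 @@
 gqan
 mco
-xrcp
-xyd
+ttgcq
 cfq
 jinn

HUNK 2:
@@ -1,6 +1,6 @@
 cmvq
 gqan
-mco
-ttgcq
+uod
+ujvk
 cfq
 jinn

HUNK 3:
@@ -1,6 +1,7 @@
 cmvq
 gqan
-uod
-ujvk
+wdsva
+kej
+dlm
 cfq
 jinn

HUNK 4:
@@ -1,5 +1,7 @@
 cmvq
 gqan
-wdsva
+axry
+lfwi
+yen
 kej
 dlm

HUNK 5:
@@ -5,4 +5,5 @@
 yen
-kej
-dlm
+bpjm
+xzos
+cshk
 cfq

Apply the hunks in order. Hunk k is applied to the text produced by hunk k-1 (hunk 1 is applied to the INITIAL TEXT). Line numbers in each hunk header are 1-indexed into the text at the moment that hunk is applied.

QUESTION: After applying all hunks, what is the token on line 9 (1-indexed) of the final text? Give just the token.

Answer: cfq

Derivation:
Hunk 1: at line 2 remove [xrcp,xyd] add [ttgcq] -> 6 lines: cmvq gqan mco ttgcq cfq jinn
Hunk 2: at line 1 remove [mco,ttgcq] add [uod,ujvk] -> 6 lines: cmvq gqan uod ujvk cfq jinn
Hunk 3: at line 1 remove [uod,ujvk] add [wdsva,kej,dlm] -> 7 lines: cmvq gqan wdsva kej dlm cfq jinn
Hunk 4: at line 1 remove [wdsva] add [axry,lfwi,yen] -> 9 lines: cmvq gqan axry lfwi yen kej dlm cfq jinn
Hunk 5: at line 5 remove [kej,dlm] add [bpjm,xzos,cshk] -> 10 lines: cmvq gqan axry lfwi yen bpjm xzos cshk cfq jinn
Final line 9: cfq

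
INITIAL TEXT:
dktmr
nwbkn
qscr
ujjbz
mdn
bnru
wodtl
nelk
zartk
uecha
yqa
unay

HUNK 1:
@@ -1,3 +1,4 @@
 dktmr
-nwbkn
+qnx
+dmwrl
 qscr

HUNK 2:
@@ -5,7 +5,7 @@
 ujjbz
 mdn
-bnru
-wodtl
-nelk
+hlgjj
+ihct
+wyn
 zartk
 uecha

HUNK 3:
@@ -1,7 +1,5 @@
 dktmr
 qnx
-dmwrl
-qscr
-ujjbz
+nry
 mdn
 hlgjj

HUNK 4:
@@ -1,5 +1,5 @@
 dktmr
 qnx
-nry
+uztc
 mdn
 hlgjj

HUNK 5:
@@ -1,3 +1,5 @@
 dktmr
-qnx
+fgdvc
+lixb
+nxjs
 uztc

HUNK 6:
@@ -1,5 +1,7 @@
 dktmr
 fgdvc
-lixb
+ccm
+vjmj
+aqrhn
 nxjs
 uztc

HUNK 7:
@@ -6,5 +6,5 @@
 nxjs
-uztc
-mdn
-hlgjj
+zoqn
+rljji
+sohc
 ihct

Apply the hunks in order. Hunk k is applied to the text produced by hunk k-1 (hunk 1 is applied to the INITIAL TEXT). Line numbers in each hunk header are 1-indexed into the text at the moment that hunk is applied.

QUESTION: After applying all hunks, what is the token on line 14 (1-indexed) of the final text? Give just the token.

Answer: yqa

Derivation:
Hunk 1: at line 1 remove [nwbkn] add [qnx,dmwrl] -> 13 lines: dktmr qnx dmwrl qscr ujjbz mdn bnru wodtl nelk zartk uecha yqa unay
Hunk 2: at line 5 remove [bnru,wodtl,nelk] add [hlgjj,ihct,wyn] -> 13 lines: dktmr qnx dmwrl qscr ujjbz mdn hlgjj ihct wyn zartk uecha yqa unay
Hunk 3: at line 1 remove [dmwrl,qscr,ujjbz] add [nry] -> 11 lines: dktmr qnx nry mdn hlgjj ihct wyn zartk uecha yqa unay
Hunk 4: at line 1 remove [nry] add [uztc] -> 11 lines: dktmr qnx uztc mdn hlgjj ihct wyn zartk uecha yqa unay
Hunk 5: at line 1 remove [qnx] add [fgdvc,lixb,nxjs] -> 13 lines: dktmr fgdvc lixb nxjs uztc mdn hlgjj ihct wyn zartk uecha yqa unay
Hunk 6: at line 1 remove [lixb] add [ccm,vjmj,aqrhn] -> 15 lines: dktmr fgdvc ccm vjmj aqrhn nxjs uztc mdn hlgjj ihct wyn zartk uecha yqa unay
Hunk 7: at line 6 remove [uztc,mdn,hlgjj] add [zoqn,rljji,sohc] -> 15 lines: dktmr fgdvc ccm vjmj aqrhn nxjs zoqn rljji sohc ihct wyn zartk uecha yqa unay
Final line 14: yqa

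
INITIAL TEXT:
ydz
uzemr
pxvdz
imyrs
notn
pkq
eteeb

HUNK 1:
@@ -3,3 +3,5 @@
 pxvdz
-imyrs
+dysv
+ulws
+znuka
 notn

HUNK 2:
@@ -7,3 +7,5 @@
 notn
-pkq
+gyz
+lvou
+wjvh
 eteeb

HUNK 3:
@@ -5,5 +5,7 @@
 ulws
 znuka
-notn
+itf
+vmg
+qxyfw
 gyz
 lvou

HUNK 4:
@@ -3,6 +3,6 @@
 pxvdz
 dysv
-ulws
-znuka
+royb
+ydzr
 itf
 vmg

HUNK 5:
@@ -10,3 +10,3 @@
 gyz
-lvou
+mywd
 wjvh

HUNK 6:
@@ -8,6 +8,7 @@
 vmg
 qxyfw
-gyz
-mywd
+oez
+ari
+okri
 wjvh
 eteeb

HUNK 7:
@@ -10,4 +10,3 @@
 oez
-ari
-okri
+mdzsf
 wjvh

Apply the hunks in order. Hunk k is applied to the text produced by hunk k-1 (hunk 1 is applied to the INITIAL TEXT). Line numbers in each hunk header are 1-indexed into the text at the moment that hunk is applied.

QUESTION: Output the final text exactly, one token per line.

Hunk 1: at line 3 remove [imyrs] add [dysv,ulws,znuka] -> 9 lines: ydz uzemr pxvdz dysv ulws znuka notn pkq eteeb
Hunk 2: at line 7 remove [pkq] add [gyz,lvou,wjvh] -> 11 lines: ydz uzemr pxvdz dysv ulws znuka notn gyz lvou wjvh eteeb
Hunk 3: at line 5 remove [notn] add [itf,vmg,qxyfw] -> 13 lines: ydz uzemr pxvdz dysv ulws znuka itf vmg qxyfw gyz lvou wjvh eteeb
Hunk 4: at line 3 remove [ulws,znuka] add [royb,ydzr] -> 13 lines: ydz uzemr pxvdz dysv royb ydzr itf vmg qxyfw gyz lvou wjvh eteeb
Hunk 5: at line 10 remove [lvou] add [mywd] -> 13 lines: ydz uzemr pxvdz dysv royb ydzr itf vmg qxyfw gyz mywd wjvh eteeb
Hunk 6: at line 8 remove [gyz,mywd] add [oez,ari,okri] -> 14 lines: ydz uzemr pxvdz dysv royb ydzr itf vmg qxyfw oez ari okri wjvh eteeb
Hunk 7: at line 10 remove [ari,okri] add [mdzsf] -> 13 lines: ydz uzemr pxvdz dysv royb ydzr itf vmg qxyfw oez mdzsf wjvh eteeb

Answer: ydz
uzemr
pxvdz
dysv
royb
ydzr
itf
vmg
qxyfw
oez
mdzsf
wjvh
eteeb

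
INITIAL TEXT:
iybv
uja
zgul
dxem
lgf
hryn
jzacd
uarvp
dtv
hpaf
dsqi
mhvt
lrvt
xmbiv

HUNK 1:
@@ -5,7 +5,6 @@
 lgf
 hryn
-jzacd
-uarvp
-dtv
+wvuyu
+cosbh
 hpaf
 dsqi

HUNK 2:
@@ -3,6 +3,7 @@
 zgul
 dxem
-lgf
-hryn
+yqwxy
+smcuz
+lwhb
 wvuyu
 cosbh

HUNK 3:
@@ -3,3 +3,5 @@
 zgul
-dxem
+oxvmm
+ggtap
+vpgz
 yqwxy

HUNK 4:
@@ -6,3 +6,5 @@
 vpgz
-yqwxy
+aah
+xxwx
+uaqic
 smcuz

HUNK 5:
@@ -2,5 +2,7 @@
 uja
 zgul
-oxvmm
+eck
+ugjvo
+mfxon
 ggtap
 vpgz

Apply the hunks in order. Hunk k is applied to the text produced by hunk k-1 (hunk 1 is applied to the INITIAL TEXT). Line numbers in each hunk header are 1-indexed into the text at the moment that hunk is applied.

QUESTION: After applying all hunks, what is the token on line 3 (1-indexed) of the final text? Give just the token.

Answer: zgul

Derivation:
Hunk 1: at line 5 remove [jzacd,uarvp,dtv] add [wvuyu,cosbh] -> 13 lines: iybv uja zgul dxem lgf hryn wvuyu cosbh hpaf dsqi mhvt lrvt xmbiv
Hunk 2: at line 3 remove [lgf,hryn] add [yqwxy,smcuz,lwhb] -> 14 lines: iybv uja zgul dxem yqwxy smcuz lwhb wvuyu cosbh hpaf dsqi mhvt lrvt xmbiv
Hunk 3: at line 3 remove [dxem] add [oxvmm,ggtap,vpgz] -> 16 lines: iybv uja zgul oxvmm ggtap vpgz yqwxy smcuz lwhb wvuyu cosbh hpaf dsqi mhvt lrvt xmbiv
Hunk 4: at line 6 remove [yqwxy] add [aah,xxwx,uaqic] -> 18 lines: iybv uja zgul oxvmm ggtap vpgz aah xxwx uaqic smcuz lwhb wvuyu cosbh hpaf dsqi mhvt lrvt xmbiv
Hunk 5: at line 2 remove [oxvmm] add [eck,ugjvo,mfxon] -> 20 lines: iybv uja zgul eck ugjvo mfxon ggtap vpgz aah xxwx uaqic smcuz lwhb wvuyu cosbh hpaf dsqi mhvt lrvt xmbiv
Final line 3: zgul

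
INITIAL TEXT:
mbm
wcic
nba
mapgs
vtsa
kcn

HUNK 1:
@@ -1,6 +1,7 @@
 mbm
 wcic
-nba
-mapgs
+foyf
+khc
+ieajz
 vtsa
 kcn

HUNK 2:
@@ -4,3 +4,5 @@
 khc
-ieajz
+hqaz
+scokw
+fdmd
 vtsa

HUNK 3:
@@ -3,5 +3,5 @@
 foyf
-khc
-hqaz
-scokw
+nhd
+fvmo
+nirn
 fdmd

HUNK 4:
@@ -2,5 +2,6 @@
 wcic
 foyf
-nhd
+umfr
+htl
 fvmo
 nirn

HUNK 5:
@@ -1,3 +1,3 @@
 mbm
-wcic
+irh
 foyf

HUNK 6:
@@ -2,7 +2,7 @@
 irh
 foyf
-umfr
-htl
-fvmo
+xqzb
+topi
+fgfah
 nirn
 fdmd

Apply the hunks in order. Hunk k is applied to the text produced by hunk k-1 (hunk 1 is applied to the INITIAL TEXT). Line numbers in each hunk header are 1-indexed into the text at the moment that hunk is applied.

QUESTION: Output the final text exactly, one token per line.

Answer: mbm
irh
foyf
xqzb
topi
fgfah
nirn
fdmd
vtsa
kcn

Derivation:
Hunk 1: at line 1 remove [nba,mapgs] add [foyf,khc,ieajz] -> 7 lines: mbm wcic foyf khc ieajz vtsa kcn
Hunk 2: at line 4 remove [ieajz] add [hqaz,scokw,fdmd] -> 9 lines: mbm wcic foyf khc hqaz scokw fdmd vtsa kcn
Hunk 3: at line 3 remove [khc,hqaz,scokw] add [nhd,fvmo,nirn] -> 9 lines: mbm wcic foyf nhd fvmo nirn fdmd vtsa kcn
Hunk 4: at line 2 remove [nhd] add [umfr,htl] -> 10 lines: mbm wcic foyf umfr htl fvmo nirn fdmd vtsa kcn
Hunk 5: at line 1 remove [wcic] add [irh] -> 10 lines: mbm irh foyf umfr htl fvmo nirn fdmd vtsa kcn
Hunk 6: at line 2 remove [umfr,htl,fvmo] add [xqzb,topi,fgfah] -> 10 lines: mbm irh foyf xqzb topi fgfah nirn fdmd vtsa kcn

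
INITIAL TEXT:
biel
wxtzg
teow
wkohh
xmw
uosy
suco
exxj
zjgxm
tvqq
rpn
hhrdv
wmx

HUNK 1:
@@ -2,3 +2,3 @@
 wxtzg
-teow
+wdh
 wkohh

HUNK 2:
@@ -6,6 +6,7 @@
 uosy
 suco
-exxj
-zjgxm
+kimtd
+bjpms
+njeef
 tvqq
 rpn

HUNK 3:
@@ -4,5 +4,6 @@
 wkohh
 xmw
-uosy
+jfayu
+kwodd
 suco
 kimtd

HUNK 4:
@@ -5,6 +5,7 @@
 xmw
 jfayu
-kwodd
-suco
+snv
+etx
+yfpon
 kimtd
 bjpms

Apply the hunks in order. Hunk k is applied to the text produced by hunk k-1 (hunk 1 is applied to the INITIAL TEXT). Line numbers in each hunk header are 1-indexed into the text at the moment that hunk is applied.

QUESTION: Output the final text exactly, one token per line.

Answer: biel
wxtzg
wdh
wkohh
xmw
jfayu
snv
etx
yfpon
kimtd
bjpms
njeef
tvqq
rpn
hhrdv
wmx

Derivation:
Hunk 1: at line 2 remove [teow] add [wdh] -> 13 lines: biel wxtzg wdh wkohh xmw uosy suco exxj zjgxm tvqq rpn hhrdv wmx
Hunk 2: at line 6 remove [exxj,zjgxm] add [kimtd,bjpms,njeef] -> 14 lines: biel wxtzg wdh wkohh xmw uosy suco kimtd bjpms njeef tvqq rpn hhrdv wmx
Hunk 3: at line 4 remove [uosy] add [jfayu,kwodd] -> 15 lines: biel wxtzg wdh wkohh xmw jfayu kwodd suco kimtd bjpms njeef tvqq rpn hhrdv wmx
Hunk 4: at line 5 remove [kwodd,suco] add [snv,etx,yfpon] -> 16 lines: biel wxtzg wdh wkohh xmw jfayu snv etx yfpon kimtd bjpms njeef tvqq rpn hhrdv wmx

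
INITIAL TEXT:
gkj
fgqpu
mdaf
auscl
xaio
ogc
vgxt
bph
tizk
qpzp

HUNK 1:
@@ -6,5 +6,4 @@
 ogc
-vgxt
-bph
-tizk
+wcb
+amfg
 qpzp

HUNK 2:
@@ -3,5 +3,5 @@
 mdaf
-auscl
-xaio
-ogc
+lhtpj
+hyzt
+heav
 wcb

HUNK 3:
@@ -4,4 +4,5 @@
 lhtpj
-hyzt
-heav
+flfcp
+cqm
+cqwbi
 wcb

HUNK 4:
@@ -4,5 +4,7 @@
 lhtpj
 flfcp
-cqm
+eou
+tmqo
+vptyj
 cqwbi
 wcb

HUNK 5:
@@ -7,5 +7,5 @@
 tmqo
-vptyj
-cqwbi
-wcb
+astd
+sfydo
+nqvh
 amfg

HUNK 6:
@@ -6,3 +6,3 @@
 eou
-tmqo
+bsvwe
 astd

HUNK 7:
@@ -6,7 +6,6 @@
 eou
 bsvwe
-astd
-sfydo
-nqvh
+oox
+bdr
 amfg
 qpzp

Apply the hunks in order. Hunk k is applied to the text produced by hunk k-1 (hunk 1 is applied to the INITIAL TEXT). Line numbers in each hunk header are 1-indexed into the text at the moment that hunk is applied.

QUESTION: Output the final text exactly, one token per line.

Hunk 1: at line 6 remove [vgxt,bph,tizk] add [wcb,amfg] -> 9 lines: gkj fgqpu mdaf auscl xaio ogc wcb amfg qpzp
Hunk 2: at line 3 remove [auscl,xaio,ogc] add [lhtpj,hyzt,heav] -> 9 lines: gkj fgqpu mdaf lhtpj hyzt heav wcb amfg qpzp
Hunk 3: at line 4 remove [hyzt,heav] add [flfcp,cqm,cqwbi] -> 10 lines: gkj fgqpu mdaf lhtpj flfcp cqm cqwbi wcb amfg qpzp
Hunk 4: at line 4 remove [cqm] add [eou,tmqo,vptyj] -> 12 lines: gkj fgqpu mdaf lhtpj flfcp eou tmqo vptyj cqwbi wcb amfg qpzp
Hunk 5: at line 7 remove [vptyj,cqwbi,wcb] add [astd,sfydo,nqvh] -> 12 lines: gkj fgqpu mdaf lhtpj flfcp eou tmqo astd sfydo nqvh amfg qpzp
Hunk 6: at line 6 remove [tmqo] add [bsvwe] -> 12 lines: gkj fgqpu mdaf lhtpj flfcp eou bsvwe astd sfydo nqvh amfg qpzp
Hunk 7: at line 6 remove [astd,sfydo,nqvh] add [oox,bdr] -> 11 lines: gkj fgqpu mdaf lhtpj flfcp eou bsvwe oox bdr amfg qpzp

Answer: gkj
fgqpu
mdaf
lhtpj
flfcp
eou
bsvwe
oox
bdr
amfg
qpzp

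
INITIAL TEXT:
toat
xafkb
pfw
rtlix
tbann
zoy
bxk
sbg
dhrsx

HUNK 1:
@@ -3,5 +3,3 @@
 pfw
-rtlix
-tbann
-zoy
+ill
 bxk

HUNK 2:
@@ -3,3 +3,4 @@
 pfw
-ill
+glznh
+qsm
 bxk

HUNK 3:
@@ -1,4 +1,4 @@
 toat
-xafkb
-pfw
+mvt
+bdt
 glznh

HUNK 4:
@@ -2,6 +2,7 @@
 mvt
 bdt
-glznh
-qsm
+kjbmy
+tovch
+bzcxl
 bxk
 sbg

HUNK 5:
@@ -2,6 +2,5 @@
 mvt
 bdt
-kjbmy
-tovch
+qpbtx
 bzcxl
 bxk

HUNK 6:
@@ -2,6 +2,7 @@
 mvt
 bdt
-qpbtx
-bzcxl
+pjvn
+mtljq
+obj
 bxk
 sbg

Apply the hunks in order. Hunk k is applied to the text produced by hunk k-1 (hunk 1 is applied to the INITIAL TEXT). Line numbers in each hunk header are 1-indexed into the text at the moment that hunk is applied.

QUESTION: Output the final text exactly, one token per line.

Answer: toat
mvt
bdt
pjvn
mtljq
obj
bxk
sbg
dhrsx

Derivation:
Hunk 1: at line 3 remove [rtlix,tbann,zoy] add [ill] -> 7 lines: toat xafkb pfw ill bxk sbg dhrsx
Hunk 2: at line 3 remove [ill] add [glznh,qsm] -> 8 lines: toat xafkb pfw glznh qsm bxk sbg dhrsx
Hunk 3: at line 1 remove [xafkb,pfw] add [mvt,bdt] -> 8 lines: toat mvt bdt glznh qsm bxk sbg dhrsx
Hunk 4: at line 2 remove [glznh,qsm] add [kjbmy,tovch,bzcxl] -> 9 lines: toat mvt bdt kjbmy tovch bzcxl bxk sbg dhrsx
Hunk 5: at line 2 remove [kjbmy,tovch] add [qpbtx] -> 8 lines: toat mvt bdt qpbtx bzcxl bxk sbg dhrsx
Hunk 6: at line 2 remove [qpbtx,bzcxl] add [pjvn,mtljq,obj] -> 9 lines: toat mvt bdt pjvn mtljq obj bxk sbg dhrsx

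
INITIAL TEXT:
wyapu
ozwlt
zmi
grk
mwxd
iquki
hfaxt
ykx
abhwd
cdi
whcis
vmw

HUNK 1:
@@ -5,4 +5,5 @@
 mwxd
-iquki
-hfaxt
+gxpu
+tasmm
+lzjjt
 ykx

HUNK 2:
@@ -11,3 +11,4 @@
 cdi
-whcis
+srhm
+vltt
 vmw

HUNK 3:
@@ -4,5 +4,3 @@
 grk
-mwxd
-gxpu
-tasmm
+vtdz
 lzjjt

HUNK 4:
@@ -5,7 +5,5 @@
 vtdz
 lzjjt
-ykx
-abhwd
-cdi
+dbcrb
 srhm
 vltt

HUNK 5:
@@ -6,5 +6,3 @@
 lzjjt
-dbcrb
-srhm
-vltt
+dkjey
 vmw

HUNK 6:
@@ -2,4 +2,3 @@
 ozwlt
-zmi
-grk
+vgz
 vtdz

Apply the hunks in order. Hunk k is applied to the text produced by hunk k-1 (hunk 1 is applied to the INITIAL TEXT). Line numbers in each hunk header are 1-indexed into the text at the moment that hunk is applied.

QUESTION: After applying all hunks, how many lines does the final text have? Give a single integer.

Answer: 7

Derivation:
Hunk 1: at line 5 remove [iquki,hfaxt] add [gxpu,tasmm,lzjjt] -> 13 lines: wyapu ozwlt zmi grk mwxd gxpu tasmm lzjjt ykx abhwd cdi whcis vmw
Hunk 2: at line 11 remove [whcis] add [srhm,vltt] -> 14 lines: wyapu ozwlt zmi grk mwxd gxpu tasmm lzjjt ykx abhwd cdi srhm vltt vmw
Hunk 3: at line 4 remove [mwxd,gxpu,tasmm] add [vtdz] -> 12 lines: wyapu ozwlt zmi grk vtdz lzjjt ykx abhwd cdi srhm vltt vmw
Hunk 4: at line 5 remove [ykx,abhwd,cdi] add [dbcrb] -> 10 lines: wyapu ozwlt zmi grk vtdz lzjjt dbcrb srhm vltt vmw
Hunk 5: at line 6 remove [dbcrb,srhm,vltt] add [dkjey] -> 8 lines: wyapu ozwlt zmi grk vtdz lzjjt dkjey vmw
Hunk 6: at line 2 remove [zmi,grk] add [vgz] -> 7 lines: wyapu ozwlt vgz vtdz lzjjt dkjey vmw
Final line count: 7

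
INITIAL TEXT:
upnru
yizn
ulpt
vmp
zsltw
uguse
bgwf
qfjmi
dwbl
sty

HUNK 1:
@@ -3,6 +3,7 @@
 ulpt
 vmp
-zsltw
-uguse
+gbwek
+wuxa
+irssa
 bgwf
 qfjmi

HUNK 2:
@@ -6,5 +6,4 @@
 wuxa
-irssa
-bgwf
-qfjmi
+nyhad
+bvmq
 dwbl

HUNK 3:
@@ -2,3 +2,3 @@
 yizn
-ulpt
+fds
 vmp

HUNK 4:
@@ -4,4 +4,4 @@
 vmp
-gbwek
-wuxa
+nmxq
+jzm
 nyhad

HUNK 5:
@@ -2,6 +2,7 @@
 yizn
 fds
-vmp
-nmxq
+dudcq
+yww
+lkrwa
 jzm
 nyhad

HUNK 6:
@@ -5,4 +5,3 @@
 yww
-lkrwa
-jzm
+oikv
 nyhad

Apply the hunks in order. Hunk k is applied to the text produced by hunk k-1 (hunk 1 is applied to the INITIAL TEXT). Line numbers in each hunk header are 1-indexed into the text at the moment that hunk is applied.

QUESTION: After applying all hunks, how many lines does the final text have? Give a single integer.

Hunk 1: at line 3 remove [zsltw,uguse] add [gbwek,wuxa,irssa] -> 11 lines: upnru yizn ulpt vmp gbwek wuxa irssa bgwf qfjmi dwbl sty
Hunk 2: at line 6 remove [irssa,bgwf,qfjmi] add [nyhad,bvmq] -> 10 lines: upnru yizn ulpt vmp gbwek wuxa nyhad bvmq dwbl sty
Hunk 3: at line 2 remove [ulpt] add [fds] -> 10 lines: upnru yizn fds vmp gbwek wuxa nyhad bvmq dwbl sty
Hunk 4: at line 4 remove [gbwek,wuxa] add [nmxq,jzm] -> 10 lines: upnru yizn fds vmp nmxq jzm nyhad bvmq dwbl sty
Hunk 5: at line 2 remove [vmp,nmxq] add [dudcq,yww,lkrwa] -> 11 lines: upnru yizn fds dudcq yww lkrwa jzm nyhad bvmq dwbl sty
Hunk 6: at line 5 remove [lkrwa,jzm] add [oikv] -> 10 lines: upnru yizn fds dudcq yww oikv nyhad bvmq dwbl sty
Final line count: 10

Answer: 10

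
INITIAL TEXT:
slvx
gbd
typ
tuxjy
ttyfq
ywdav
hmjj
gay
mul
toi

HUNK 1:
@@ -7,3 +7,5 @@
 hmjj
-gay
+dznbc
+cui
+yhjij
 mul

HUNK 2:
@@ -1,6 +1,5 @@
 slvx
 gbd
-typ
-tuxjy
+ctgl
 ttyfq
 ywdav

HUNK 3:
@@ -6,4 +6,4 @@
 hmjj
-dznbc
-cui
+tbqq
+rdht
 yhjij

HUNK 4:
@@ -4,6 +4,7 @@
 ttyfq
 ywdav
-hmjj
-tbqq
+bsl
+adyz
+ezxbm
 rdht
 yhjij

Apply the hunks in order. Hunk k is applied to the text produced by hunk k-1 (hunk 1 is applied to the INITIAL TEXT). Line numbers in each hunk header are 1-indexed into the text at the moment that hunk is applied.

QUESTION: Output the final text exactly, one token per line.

Answer: slvx
gbd
ctgl
ttyfq
ywdav
bsl
adyz
ezxbm
rdht
yhjij
mul
toi

Derivation:
Hunk 1: at line 7 remove [gay] add [dznbc,cui,yhjij] -> 12 lines: slvx gbd typ tuxjy ttyfq ywdav hmjj dznbc cui yhjij mul toi
Hunk 2: at line 1 remove [typ,tuxjy] add [ctgl] -> 11 lines: slvx gbd ctgl ttyfq ywdav hmjj dznbc cui yhjij mul toi
Hunk 3: at line 6 remove [dznbc,cui] add [tbqq,rdht] -> 11 lines: slvx gbd ctgl ttyfq ywdav hmjj tbqq rdht yhjij mul toi
Hunk 4: at line 4 remove [hmjj,tbqq] add [bsl,adyz,ezxbm] -> 12 lines: slvx gbd ctgl ttyfq ywdav bsl adyz ezxbm rdht yhjij mul toi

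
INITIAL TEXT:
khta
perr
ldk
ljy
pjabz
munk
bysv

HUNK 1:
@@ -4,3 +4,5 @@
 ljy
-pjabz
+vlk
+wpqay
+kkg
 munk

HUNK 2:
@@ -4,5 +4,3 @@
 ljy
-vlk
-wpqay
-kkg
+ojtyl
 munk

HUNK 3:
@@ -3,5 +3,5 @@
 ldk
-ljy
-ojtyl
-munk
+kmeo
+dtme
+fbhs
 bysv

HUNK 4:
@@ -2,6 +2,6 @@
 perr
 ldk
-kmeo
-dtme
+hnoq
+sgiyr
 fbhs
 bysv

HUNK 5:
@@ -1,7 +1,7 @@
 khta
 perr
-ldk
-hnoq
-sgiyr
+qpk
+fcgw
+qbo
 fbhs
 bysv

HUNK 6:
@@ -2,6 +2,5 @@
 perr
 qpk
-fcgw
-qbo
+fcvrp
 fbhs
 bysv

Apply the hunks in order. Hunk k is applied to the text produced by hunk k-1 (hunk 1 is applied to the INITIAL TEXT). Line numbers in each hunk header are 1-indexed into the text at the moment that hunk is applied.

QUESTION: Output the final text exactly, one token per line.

Hunk 1: at line 4 remove [pjabz] add [vlk,wpqay,kkg] -> 9 lines: khta perr ldk ljy vlk wpqay kkg munk bysv
Hunk 2: at line 4 remove [vlk,wpqay,kkg] add [ojtyl] -> 7 lines: khta perr ldk ljy ojtyl munk bysv
Hunk 3: at line 3 remove [ljy,ojtyl,munk] add [kmeo,dtme,fbhs] -> 7 lines: khta perr ldk kmeo dtme fbhs bysv
Hunk 4: at line 2 remove [kmeo,dtme] add [hnoq,sgiyr] -> 7 lines: khta perr ldk hnoq sgiyr fbhs bysv
Hunk 5: at line 1 remove [ldk,hnoq,sgiyr] add [qpk,fcgw,qbo] -> 7 lines: khta perr qpk fcgw qbo fbhs bysv
Hunk 6: at line 2 remove [fcgw,qbo] add [fcvrp] -> 6 lines: khta perr qpk fcvrp fbhs bysv

Answer: khta
perr
qpk
fcvrp
fbhs
bysv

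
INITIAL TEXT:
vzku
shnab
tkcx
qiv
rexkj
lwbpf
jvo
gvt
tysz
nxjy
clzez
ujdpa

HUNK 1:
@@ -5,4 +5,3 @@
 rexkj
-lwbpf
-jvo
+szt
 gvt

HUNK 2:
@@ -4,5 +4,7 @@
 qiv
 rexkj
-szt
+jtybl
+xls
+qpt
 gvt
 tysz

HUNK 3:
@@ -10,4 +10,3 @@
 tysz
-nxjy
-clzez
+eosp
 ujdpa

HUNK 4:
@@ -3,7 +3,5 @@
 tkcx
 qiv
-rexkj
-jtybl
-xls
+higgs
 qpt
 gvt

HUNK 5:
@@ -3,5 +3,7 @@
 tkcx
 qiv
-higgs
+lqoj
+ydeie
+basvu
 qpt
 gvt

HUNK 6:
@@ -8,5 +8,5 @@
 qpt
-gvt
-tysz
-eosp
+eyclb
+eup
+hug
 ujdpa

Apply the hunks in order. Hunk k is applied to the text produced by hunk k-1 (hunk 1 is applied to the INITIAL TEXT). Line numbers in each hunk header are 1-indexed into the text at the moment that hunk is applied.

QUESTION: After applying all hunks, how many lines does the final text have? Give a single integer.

Hunk 1: at line 5 remove [lwbpf,jvo] add [szt] -> 11 lines: vzku shnab tkcx qiv rexkj szt gvt tysz nxjy clzez ujdpa
Hunk 2: at line 4 remove [szt] add [jtybl,xls,qpt] -> 13 lines: vzku shnab tkcx qiv rexkj jtybl xls qpt gvt tysz nxjy clzez ujdpa
Hunk 3: at line 10 remove [nxjy,clzez] add [eosp] -> 12 lines: vzku shnab tkcx qiv rexkj jtybl xls qpt gvt tysz eosp ujdpa
Hunk 4: at line 3 remove [rexkj,jtybl,xls] add [higgs] -> 10 lines: vzku shnab tkcx qiv higgs qpt gvt tysz eosp ujdpa
Hunk 5: at line 3 remove [higgs] add [lqoj,ydeie,basvu] -> 12 lines: vzku shnab tkcx qiv lqoj ydeie basvu qpt gvt tysz eosp ujdpa
Hunk 6: at line 8 remove [gvt,tysz,eosp] add [eyclb,eup,hug] -> 12 lines: vzku shnab tkcx qiv lqoj ydeie basvu qpt eyclb eup hug ujdpa
Final line count: 12

Answer: 12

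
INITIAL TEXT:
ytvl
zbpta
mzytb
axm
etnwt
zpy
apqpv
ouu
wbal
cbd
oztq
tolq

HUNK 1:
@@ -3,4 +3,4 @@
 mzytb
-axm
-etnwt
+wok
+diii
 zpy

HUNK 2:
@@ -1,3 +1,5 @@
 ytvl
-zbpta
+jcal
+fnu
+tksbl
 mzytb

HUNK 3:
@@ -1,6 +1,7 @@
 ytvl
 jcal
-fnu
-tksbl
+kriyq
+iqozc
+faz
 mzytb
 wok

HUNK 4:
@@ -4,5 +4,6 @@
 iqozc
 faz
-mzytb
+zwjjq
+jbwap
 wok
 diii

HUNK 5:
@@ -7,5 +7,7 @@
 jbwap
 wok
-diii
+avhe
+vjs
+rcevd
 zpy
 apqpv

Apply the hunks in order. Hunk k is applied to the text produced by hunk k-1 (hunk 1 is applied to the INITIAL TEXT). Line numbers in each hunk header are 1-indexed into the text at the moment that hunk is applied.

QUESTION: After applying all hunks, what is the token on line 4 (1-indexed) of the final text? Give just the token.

Hunk 1: at line 3 remove [axm,etnwt] add [wok,diii] -> 12 lines: ytvl zbpta mzytb wok diii zpy apqpv ouu wbal cbd oztq tolq
Hunk 2: at line 1 remove [zbpta] add [jcal,fnu,tksbl] -> 14 lines: ytvl jcal fnu tksbl mzytb wok diii zpy apqpv ouu wbal cbd oztq tolq
Hunk 3: at line 1 remove [fnu,tksbl] add [kriyq,iqozc,faz] -> 15 lines: ytvl jcal kriyq iqozc faz mzytb wok diii zpy apqpv ouu wbal cbd oztq tolq
Hunk 4: at line 4 remove [mzytb] add [zwjjq,jbwap] -> 16 lines: ytvl jcal kriyq iqozc faz zwjjq jbwap wok diii zpy apqpv ouu wbal cbd oztq tolq
Hunk 5: at line 7 remove [diii] add [avhe,vjs,rcevd] -> 18 lines: ytvl jcal kriyq iqozc faz zwjjq jbwap wok avhe vjs rcevd zpy apqpv ouu wbal cbd oztq tolq
Final line 4: iqozc

Answer: iqozc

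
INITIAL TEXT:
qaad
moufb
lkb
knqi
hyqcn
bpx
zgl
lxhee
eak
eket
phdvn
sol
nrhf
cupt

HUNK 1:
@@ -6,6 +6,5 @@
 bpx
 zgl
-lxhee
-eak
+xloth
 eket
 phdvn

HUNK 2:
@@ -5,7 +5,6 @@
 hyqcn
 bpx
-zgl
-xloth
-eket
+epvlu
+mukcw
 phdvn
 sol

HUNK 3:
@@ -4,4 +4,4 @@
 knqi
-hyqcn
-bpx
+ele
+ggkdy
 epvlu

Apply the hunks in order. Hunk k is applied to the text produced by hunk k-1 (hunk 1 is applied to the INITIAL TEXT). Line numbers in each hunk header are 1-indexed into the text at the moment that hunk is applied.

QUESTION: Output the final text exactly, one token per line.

Hunk 1: at line 6 remove [lxhee,eak] add [xloth] -> 13 lines: qaad moufb lkb knqi hyqcn bpx zgl xloth eket phdvn sol nrhf cupt
Hunk 2: at line 5 remove [zgl,xloth,eket] add [epvlu,mukcw] -> 12 lines: qaad moufb lkb knqi hyqcn bpx epvlu mukcw phdvn sol nrhf cupt
Hunk 3: at line 4 remove [hyqcn,bpx] add [ele,ggkdy] -> 12 lines: qaad moufb lkb knqi ele ggkdy epvlu mukcw phdvn sol nrhf cupt

Answer: qaad
moufb
lkb
knqi
ele
ggkdy
epvlu
mukcw
phdvn
sol
nrhf
cupt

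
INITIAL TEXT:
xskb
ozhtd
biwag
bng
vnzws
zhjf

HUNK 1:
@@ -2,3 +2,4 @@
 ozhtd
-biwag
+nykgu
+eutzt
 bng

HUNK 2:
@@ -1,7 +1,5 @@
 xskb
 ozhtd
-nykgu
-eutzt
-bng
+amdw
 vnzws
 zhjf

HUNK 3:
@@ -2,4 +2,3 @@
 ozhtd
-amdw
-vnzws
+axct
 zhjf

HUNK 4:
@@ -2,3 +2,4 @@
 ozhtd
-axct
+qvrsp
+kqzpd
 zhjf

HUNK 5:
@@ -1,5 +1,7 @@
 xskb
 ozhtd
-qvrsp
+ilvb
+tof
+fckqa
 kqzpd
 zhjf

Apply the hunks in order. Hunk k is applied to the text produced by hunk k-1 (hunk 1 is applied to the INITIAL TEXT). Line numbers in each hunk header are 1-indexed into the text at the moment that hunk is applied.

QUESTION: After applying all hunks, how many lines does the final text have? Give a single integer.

Answer: 7

Derivation:
Hunk 1: at line 2 remove [biwag] add [nykgu,eutzt] -> 7 lines: xskb ozhtd nykgu eutzt bng vnzws zhjf
Hunk 2: at line 1 remove [nykgu,eutzt,bng] add [amdw] -> 5 lines: xskb ozhtd amdw vnzws zhjf
Hunk 3: at line 2 remove [amdw,vnzws] add [axct] -> 4 lines: xskb ozhtd axct zhjf
Hunk 4: at line 2 remove [axct] add [qvrsp,kqzpd] -> 5 lines: xskb ozhtd qvrsp kqzpd zhjf
Hunk 5: at line 1 remove [qvrsp] add [ilvb,tof,fckqa] -> 7 lines: xskb ozhtd ilvb tof fckqa kqzpd zhjf
Final line count: 7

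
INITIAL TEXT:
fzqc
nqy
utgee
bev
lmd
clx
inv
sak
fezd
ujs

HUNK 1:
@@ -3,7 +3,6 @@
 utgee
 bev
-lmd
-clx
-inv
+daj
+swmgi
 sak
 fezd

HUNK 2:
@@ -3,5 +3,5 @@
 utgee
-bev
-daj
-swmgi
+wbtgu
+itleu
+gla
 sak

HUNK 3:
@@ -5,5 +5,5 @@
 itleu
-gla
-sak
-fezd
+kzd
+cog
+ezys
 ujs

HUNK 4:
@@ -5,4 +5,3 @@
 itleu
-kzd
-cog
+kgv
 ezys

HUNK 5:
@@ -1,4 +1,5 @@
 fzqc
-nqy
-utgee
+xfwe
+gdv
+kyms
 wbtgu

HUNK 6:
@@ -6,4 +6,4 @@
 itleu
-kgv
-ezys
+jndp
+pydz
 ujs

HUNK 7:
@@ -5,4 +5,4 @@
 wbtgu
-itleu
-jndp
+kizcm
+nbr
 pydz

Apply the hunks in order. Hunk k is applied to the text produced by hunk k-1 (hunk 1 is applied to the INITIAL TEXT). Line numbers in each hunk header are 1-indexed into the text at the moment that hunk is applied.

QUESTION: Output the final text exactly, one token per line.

Answer: fzqc
xfwe
gdv
kyms
wbtgu
kizcm
nbr
pydz
ujs

Derivation:
Hunk 1: at line 3 remove [lmd,clx,inv] add [daj,swmgi] -> 9 lines: fzqc nqy utgee bev daj swmgi sak fezd ujs
Hunk 2: at line 3 remove [bev,daj,swmgi] add [wbtgu,itleu,gla] -> 9 lines: fzqc nqy utgee wbtgu itleu gla sak fezd ujs
Hunk 3: at line 5 remove [gla,sak,fezd] add [kzd,cog,ezys] -> 9 lines: fzqc nqy utgee wbtgu itleu kzd cog ezys ujs
Hunk 4: at line 5 remove [kzd,cog] add [kgv] -> 8 lines: fzqc nqy utgee wbtgu itleu kgv ezys ujs
Hunk 5: at line 1 remove [nqy,utgee] add [xfwe,gdv,kyms] -> 9 lines: fzqc xfwe gdv kyms wbtgu itleu kgv ezys ujs
Hunk 6: at line 6 remove [kgv,ezys] add [jndp,pydz] -> 9 lines: fzqc xfwe gdv kyms wbtgu itleu jndp pydz ujs
Hunk 7: at line 5 remove [itleu,jndp] add [kizcm,nbr] -> 9 lines: fzqc xfwe gdv kyms wbtgu kizcm nbr pydz ujs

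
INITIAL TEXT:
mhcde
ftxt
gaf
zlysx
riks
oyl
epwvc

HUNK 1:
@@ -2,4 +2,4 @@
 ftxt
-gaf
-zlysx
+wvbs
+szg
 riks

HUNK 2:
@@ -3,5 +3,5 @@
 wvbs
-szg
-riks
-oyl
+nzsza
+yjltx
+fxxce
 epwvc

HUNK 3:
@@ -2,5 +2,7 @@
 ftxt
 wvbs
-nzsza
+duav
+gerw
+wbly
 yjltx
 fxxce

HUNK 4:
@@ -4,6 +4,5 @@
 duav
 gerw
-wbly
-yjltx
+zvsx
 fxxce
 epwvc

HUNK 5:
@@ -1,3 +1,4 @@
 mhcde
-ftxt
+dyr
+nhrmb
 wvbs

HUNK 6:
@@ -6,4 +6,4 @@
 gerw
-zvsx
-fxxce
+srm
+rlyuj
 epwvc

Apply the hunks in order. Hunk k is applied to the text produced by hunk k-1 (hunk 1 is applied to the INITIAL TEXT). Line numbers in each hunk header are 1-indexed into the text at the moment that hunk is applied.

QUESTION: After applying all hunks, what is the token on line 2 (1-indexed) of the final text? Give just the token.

Hunk 1: at line 2 remove [gaf,zlysx] add [wvbs,szg] -> 7 lines: mhcde ftxt wvbs szg riks oyl epwvc
Hunk 2: at line 3 remove [szg,riks,oyl] add [nzsza,yjltx,fxxce] -> 7 lines: mhcde ftxt wvbs nzsza yjltx fxxce epwvc
Hunk 3: at line 2 remove [nzsza] add [duav,gerw,wbly] -> 9 lines: mhcde ftxt wvbs duav gerw wbly yjltx fxxce epwvc
Hunk 4: at line 4 remove [wbly,yjltx] add [zvsx] -> 8 lines: mhcde ftxt wvbs duav gerw zvsx fxxce epwvc
Hunk 5: at line 1 remove [ftxt] add [dyr,nhrmb] -> 9 lines: mhcde dyr nhrmb wvbs duav gerw zvsx fxxce epwvc
Hunk 6: at line 6 remove [zvsx,fxxce] add [srm,rlyuj] -> 9 lines: mhcde dyr nhrmb wvbs duav gerw srm rlyuj epwvc
Final line 2: dyr

Answer: dyr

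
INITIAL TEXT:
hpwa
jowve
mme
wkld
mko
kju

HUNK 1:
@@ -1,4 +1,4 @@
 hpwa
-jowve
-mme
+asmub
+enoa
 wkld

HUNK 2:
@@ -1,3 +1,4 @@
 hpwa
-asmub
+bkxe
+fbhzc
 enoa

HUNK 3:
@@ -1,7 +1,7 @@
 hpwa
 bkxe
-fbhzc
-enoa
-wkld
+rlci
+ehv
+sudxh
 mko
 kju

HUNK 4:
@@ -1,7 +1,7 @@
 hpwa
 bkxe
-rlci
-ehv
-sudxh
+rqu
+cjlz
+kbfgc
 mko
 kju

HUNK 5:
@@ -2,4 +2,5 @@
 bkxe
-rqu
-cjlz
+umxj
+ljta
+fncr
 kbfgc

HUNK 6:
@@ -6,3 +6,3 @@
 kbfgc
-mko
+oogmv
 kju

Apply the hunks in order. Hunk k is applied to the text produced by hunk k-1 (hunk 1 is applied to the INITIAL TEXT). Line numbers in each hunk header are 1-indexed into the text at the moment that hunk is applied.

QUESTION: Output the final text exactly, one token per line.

Hunk 1: at line 1 remove [jowve,mme] add [asmub,enoa] -> 6 lines: hpwa asmub enoa wkld mko kju
Hunk 2: at line 1 remove [asmub] add [bkxe,fbhzc] -> 7 lines: hpwa bkxe fbhzc enoa wkld mko kju
Hunk 3: at line 1 remove [fbhzc,enoa,wkld] add [rlci,ehv,sudxh] -> 7 lines: hpwa bkxe rlci ehv sudxh mko kju
Hunk 4: at line 1 remove [rlci,ehv,sudxh] add [rqu,cjlz,kbfgc] -> 7 lines: hpwa bkxe rqu cjlz kbfgc mko kju
Hunk 5: at line 2 remove [rqu,cjlz] add [umxj,ljta,fncr] -> 8 lines: hpwa bkxe umxj ljta fncr kbfgc mko kju
Hunk 6: at line 6 remove [mko] add [oogmv] -> 8 lines: hpwa bkxe umxj ljta fncr kbfgc oogmv kju

Answer: hpwa
bkxe
umxj
ljta
fncr
kbfgc
oogmv
kju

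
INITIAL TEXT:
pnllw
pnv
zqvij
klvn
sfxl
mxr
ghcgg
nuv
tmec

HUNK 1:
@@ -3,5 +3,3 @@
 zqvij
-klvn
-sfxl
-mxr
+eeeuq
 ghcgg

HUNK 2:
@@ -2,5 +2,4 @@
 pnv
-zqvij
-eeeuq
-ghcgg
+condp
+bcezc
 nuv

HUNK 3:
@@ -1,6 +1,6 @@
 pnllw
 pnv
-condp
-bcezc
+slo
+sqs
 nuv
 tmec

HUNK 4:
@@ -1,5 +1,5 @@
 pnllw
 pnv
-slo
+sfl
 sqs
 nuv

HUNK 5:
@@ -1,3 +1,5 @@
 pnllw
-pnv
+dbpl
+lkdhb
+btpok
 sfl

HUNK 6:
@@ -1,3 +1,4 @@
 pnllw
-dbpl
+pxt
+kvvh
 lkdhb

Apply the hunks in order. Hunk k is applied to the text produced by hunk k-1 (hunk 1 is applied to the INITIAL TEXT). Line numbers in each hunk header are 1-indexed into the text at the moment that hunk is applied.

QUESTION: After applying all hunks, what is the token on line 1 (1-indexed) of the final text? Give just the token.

Answer: pnllw

Derivation:
Hunk 1: at line 3 remove [klvn,sfxl,mxr] add [eeeuq] -> 7 lines: pnllw pnv zqvij eeeuq ghcgg nuv tmec
Hunk 2: at line 2 remove [zqvij,eeeuq,ghcgg] add [condp,bcezc] -> 6 lines: pnllw pnv condp bcezc nuv tmec
Hunk 3: at line 1 remove [condp,bcezc] add [slo,sqs] -> 6 lines: pnllw pnv slo sqs nuv tmec
Hunk 4: at line 1 remove [slo] add [sfl] -> 6 lines: pnllw pnv sfl sqs nuv tmec
Hunk 5: at line 1 remove [pnv] add [dbpl,lkdhb,btpok] -> 8 lines: pnllw dbpl lkdhb btpok sfl sqs nuv tmec
Hunk 6: at line 1 remove [dbpl] add [pxt,kvvh] -> 9 lines: pnllw pxt kvvh lkdhb btpok sfl sqs nuv tmec
Final line 1: pnllw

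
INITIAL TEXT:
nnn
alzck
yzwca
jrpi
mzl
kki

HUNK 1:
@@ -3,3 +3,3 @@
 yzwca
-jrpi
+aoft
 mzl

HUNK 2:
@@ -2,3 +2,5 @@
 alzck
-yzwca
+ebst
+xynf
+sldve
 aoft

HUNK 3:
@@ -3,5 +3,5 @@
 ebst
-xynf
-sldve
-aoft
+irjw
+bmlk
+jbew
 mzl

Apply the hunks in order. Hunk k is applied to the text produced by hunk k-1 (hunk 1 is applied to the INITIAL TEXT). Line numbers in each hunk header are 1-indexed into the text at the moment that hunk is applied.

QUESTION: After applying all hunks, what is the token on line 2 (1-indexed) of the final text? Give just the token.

Answer: alzck

Derivation:
Hunk 1: at line 3 remove [jrpi] add [aoft] -> 6 lines: nnn alzck yzwca aoft mzl kki
Hunk 2: at line 2 remove [yzwca] add [ebst,xynf,sldve] -> 8 lines: nnn alzck ebst xynf sldve aoft mzl kki
Hunk 3: at line 3 remove [xynf,sldve,aoft] add [irjw,bmlk,jbew] -> 8 lines: nnn alzck ebst irjw bmlk jbew mzl kki
Final line 2: alzck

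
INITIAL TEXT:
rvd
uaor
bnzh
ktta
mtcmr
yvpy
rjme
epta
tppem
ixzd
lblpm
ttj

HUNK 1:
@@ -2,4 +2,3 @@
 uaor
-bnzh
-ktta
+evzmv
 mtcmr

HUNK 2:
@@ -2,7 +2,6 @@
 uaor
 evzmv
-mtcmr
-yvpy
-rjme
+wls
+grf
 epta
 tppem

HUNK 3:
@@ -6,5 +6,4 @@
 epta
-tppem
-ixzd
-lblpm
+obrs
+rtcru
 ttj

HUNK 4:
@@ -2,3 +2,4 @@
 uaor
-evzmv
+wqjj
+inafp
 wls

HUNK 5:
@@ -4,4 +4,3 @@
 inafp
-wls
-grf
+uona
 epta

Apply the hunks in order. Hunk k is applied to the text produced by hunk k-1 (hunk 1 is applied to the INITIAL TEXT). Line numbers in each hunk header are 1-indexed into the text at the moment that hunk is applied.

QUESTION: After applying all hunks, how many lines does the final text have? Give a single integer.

Hunk 1: at line 2 remove [bnzh,ktta] add [evzmv] -> 11 lines: rvd uaor evzmv mtcmr yvpy rjme epta tppem ixzd lblpm ttj
Hunk 2: at line 2 remove [mtcmr,yvpy,rjme] add [wls,grf] -> 10 lines: rvd uaor evzmv wls grf epta tppem ixzd lblpm ttj
Hunk 3: at line 6 remove [tppem,ixzd,lblpm] add [obrs,rtcru] -> 9 lines: rvd uaor evzmv wls grf epta obrs rtcru ttj
Hunk 4: at line 2 remove [evzmv] add [wqjj,inafp] -> 10 lines: rvd uaor wqjj inafp wls grf epta obrs rtcru ttj
Hunk 5: at line 4 remove [wls,grf] add [uona] -> 9 lines: rvd uaor wqjj inafp uona epta obrs rtcru ttj
Final line count: 9

Answer: 9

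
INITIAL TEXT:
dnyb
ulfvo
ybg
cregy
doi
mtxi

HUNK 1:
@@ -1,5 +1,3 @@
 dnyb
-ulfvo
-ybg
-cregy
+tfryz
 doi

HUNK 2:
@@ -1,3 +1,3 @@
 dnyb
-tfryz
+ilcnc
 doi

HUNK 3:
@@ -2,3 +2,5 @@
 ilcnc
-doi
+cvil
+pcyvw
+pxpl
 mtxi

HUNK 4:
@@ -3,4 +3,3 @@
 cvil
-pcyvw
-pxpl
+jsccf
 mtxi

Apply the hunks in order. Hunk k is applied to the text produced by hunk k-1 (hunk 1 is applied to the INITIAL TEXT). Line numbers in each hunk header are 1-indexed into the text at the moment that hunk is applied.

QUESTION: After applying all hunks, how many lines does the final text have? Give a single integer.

Answer: 5

Derivation:
Hunk 1: at line 1 remove [ulfvo,ybg,cregy] add [tfryz] -> 4 lines: dnyb tfryz doi mtxi
Hunk 2: at line 1 remove [tfryz] add [ilcnc] -> 4 lines: dnyb ilcnc doi mtxi
Hunk 3: at line 2 remove [doi] add [cvil,pcyvw,pxpl] -> 6 lines: dnyb ilcnc cvil pcyvw pxpl mtxi
Hunk 4: at line 3 remove [pcyvw,pxpl] add [jsccf] -> 5 lines: dnyb ilcnc cvil jsccf mtxi
Final line count: 5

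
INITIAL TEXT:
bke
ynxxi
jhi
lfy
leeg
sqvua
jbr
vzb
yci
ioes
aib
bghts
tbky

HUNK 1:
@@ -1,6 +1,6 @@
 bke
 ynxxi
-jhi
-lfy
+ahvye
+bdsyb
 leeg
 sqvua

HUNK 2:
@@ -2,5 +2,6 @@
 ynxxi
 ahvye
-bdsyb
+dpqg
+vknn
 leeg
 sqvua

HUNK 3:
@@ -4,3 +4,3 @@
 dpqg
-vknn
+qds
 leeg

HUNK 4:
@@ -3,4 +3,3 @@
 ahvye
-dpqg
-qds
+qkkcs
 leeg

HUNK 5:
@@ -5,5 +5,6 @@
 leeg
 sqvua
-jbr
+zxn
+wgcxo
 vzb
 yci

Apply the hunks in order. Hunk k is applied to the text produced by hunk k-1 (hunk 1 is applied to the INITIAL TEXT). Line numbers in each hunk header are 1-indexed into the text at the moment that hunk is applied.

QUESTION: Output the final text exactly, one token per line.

Answer: bke
ynxxi
ahvye
qkkcs
leeg
sqvua
zxn
wgcxo
vzb
yci
ioes
aib
bghts
tbky

Derivation:
Hunk 1: at line 1 remove [jhi,lfy] add [ahvye,bdsyb] -> 13 lines: bke ynxxi ahvye bdsyb leeg sqvua jbr vzb yci ioes aib bghts tbky
Hunk 2: at line 2 remove [bdsyb] add [dpqg,vknn] -> 14 lines: bke ynxxi ahvye dpqg vknn leeg sqvua jbr vzb yci ioes aib bghts tbky
Hunk 3: at line 4 remove [vknn] add [qds] -> 14 lines: bke ynxxi ahvye dpqg qds leeg sqvua jbr vzb yci ioes aib bghts tbky
Hunk 4: at line 3 remove [dpqg,qds] add [qkkcs] -> 13 lines: bke ynxxi ahvye qkkcs leeg sqvua jbr vzb yci ioes aib bghts tbky
Hunk 5: at line 5 remove [jbr] add [zxn,wgcxo] -> 14 lines: bke ynxxi ahvye qkkcs leeg sqvua zxn wgcxo vzb yci ioes aib bghts tbky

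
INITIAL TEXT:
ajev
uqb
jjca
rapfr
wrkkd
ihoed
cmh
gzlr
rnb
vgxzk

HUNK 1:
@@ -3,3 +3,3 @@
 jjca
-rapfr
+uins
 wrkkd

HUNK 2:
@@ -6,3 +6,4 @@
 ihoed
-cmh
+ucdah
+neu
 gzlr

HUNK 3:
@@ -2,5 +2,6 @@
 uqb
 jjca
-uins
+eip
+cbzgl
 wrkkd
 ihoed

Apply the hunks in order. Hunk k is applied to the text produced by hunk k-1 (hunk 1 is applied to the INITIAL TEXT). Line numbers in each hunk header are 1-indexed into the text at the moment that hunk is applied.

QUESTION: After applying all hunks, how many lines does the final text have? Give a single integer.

Answer: 12

Derivation:
Hunk 1: at line 3 remove [rapfr] add [uins] -> 10 lines: ajev uqb jjca uins wrkkd ihoed cmh gzlr rnb vgxzk
Hunk 2: at line 6 remove [cmh] add [ucdah,neu] -> 11 lines: ajev uqb jjca uins wrkkd ihoed ucdah neu gzlr rnb vgxzk
Hunk 3: at line 2 remove [uins] add [eip,cbzgl] -> 12 lines: ajev uqb jjca eip cbzgl wrkkd ihoed ucdah neu gzlr rnb vgxzk
Final line count: 12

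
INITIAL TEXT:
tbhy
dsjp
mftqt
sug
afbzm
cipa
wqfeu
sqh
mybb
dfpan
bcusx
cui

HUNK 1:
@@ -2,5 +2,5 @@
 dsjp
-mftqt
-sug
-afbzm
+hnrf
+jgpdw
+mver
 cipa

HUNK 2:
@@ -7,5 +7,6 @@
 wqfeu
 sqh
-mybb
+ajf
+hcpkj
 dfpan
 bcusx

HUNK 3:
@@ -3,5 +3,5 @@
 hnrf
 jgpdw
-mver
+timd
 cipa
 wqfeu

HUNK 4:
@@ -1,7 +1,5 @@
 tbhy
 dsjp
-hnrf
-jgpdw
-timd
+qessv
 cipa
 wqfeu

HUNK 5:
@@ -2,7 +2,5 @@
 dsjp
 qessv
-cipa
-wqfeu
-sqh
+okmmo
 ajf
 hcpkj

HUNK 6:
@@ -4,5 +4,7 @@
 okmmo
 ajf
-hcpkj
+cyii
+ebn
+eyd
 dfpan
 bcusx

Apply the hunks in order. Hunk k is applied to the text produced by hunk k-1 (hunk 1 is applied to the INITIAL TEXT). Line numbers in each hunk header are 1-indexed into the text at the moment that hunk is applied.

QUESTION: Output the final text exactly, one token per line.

Hunk 1: at line 2 remove [mftqt,sug,afbzm] add [hnrf,jgpdw,mver] -> 12 lines: tbhy dsjp hnrf jgpdw mver cipa wqfeu sqh mybb dfpan bcusx cui
Hunk 2: at line 7 remove [mybb] add [ajf,hcpkj] -> 13 lines: tbhy dsjp hnrf jgpdw mver cipa wqfeu sqh ajf hcpkj dfpan bcusx cui
Hunk 3: at line 3 remove [mver] add [timd] -> 13 lines: tbhy dsjp hnrf jgpdw timd cipa wqfeu sqh ajf hcpkj dfpan bcusx cui
Hunk 4: at line 1 remove [hnrf,jgpdw,timd] add [qessv] -> 11 lines: tbhy dsjp qessv cipa wqfeu sqh ajf hcpkj dfpan bcusx cui
Hunk 5: at line 2 remove [cipa,wqfeu,sqh] add [okmmo] -> 9 lines: tbhy dsjp qessv okmmo ajf hcpkj dfpan bcusx cui
Hunk 6: at line 4 remove [hcpkj] add [cyii,ebn,eyd] -> 11 lines: tbhy dsjp qessv okmmo ajf cyii ebn eyd dfpan bcusx cui

Answer: tbhy
dsjp
qessv
okmmo
ajf
cyii
ebn
eyd
dfpan
bcusx
cui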